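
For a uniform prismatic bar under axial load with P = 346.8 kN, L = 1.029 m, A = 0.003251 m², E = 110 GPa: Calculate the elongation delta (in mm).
Model: a uniform prismatic bar under axial load, so delta = (P·L) / (A·E).
Convert to SI units:
  P = 346.8 kN = 346800 N
  E = 110 GPa = 1.1 × 10¹¹ Pa
Substitute:
  delta = (346800 × 1.029) / (0.003251 × (1.1 × 10¹¹))
  delta = 0.0009979 m
Convert: delta = 0.0009979 m = 0.9979 mm
Final answer: delta = 0.9979 mm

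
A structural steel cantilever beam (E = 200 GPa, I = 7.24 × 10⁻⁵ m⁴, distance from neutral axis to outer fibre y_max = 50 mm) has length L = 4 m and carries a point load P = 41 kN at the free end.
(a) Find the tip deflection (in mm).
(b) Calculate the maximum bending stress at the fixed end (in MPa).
(a) Tip deflection of a cantilever with an end point load: δ = P·L^3 / (3·E·I). Convert P = 41 kN = 41000 N, E = 200 GPa = 2 × 10¹¹ Pa.
  δ = (41000 × 4^3) / (3 × (2 × 10¹¹) × (7.24 × 10⁻⁵)) = 0.06041 m = 60.41 mm
(b) Maximum bending moment at the fixed end: M = P·L = 41000 × 4 = 164000 N·m. Convert y_max = 50 mm = 0.05 m.
  σ = M·y_max / I = (164000 × 0.05) / (7.24 × 10⁻⁵) = 1.133 × 10⁸ Pa = 113.3 MPa
Final answer: (a) δ = 60.41 mm, (b) σ = 113.3 MPa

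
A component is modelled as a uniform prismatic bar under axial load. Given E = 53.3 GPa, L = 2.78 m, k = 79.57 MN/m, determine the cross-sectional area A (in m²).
Model: a uniform prismatic bar under axial load, so k = (A·E) / L.
Solve for A: A = (k·L) / E.
Convert to SI units:
  E = 53.3 GPa = 5.33 × 10¹⁰ Pa
  k = 79.57 MN/m = 7.957 × 10⁷ N/m
Substitute:
  A = ((7.957 × 10⁷) × 2.78) / (5.33 × 10¹⁰)
  A = 0.00415 m²
Final answer: A = 0.00415 m²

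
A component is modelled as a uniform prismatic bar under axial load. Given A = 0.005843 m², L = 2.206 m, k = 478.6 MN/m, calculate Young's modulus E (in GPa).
Model: a uniform prismatic bar under axial load, so k = (A·E) / L.
Solve for E: E = (k·L) / A.
Convert to SI units:
  k = 478.6 MN/m = 4.786 × 10⁸ N/m
Substitute:
  E = ((4.786 × 10⁸) × 2.206) / 0.005843
  E = 1.807 × 10¹¹ Pa
Convert: E = 1.807 × 10¹¹ Pa = 180.7 GPa
Final answer: E = 180.7 GPa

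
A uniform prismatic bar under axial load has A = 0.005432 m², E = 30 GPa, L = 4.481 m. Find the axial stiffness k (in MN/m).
Model: a uniform prismatic bar under axial load, so k = (A·E) / L.
Convert to SI units:
  E = 30 GPa = 3 × 10¹⁰ Pa
Substitute:
  k = (0.005432 × (3 × 10¹⁰)) / 4.481
  k = 3.637 × 10⁷ N/m
Convert: k = 3.637 × 10⁷ N/m = 36.37 MN/m
Final answer: k = 36.37 MN/m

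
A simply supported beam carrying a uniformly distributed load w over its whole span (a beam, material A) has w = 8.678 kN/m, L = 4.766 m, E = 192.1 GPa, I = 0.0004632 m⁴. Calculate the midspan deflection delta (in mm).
Model: a simply supported beam carrying a uniformly distributed load w over its whole span, so delta = (5·w·L^4) / (384·E·I).
Convert to SI units:
  w = 8.678 kN/m = 8678 N/m
  E = 192.1 GPa = 1.921 × 10¹¹ Pa
Substitute:
  delta = (5 × 8678 × 4.766^4) / (384 × (1.921 × 10¹¹) × 0.0004632)
  delta = 0.0006552 m
Convert: delta = 0.0006552 m = 0.6552 mm
Final answer: delta = 0.6552 mm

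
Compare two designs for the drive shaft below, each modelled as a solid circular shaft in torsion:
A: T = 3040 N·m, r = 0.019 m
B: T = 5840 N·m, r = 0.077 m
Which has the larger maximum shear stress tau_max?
Model: a solid circular shaft in torsion, so tau_max = (2·T) / (π·r^3) (SI units).
  A: tau_max = (2 × 3040) / (π × 0.019^3) = 2.822 × 10⁸ Pa = 282.2 MPa
  B: tau_max = (2 × 5840) / (π × 0.077^3) = 8.144 × 10⁶ Pa = 8.144 MPa
282.2 MPa > 8.144 MPa, so A is larger.
Final answer: A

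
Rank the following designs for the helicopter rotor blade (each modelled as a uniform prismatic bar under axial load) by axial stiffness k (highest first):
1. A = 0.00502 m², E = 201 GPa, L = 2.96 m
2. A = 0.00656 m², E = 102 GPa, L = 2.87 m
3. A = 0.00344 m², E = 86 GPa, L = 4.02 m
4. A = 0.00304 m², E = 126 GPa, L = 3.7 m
Model: a uniform prismatic bar under axial load, so k = (A·E) / L (SI units).
  Case 1: k = (0.00502 × (2.01 × 10¹¹)) / 2.96 = 3.409 × 10⁸ N/m = 340.9 MN/m
  Case 2: k = (0.00656 × (1.02 × 10¹¹)) / 2.87 = 2.331 × 10⁸ N/m = 233.1 MN/m
  Case 3: k = (0.00344 × (8.6 × 10¹⁰)) / 4.02 = 7.359 × 10⁷ N/m = 73.59 MN/m
  Case 4: k = (0.00304 × (1.26 × 10¹¹)) / 3.7 = 1.035 × 10⁸ N/m = 103.5 MN/m
Ordering: 340.9 MN/m (case 1) > 233.1 MN/m (case 2) > 103.5 MN/m (case 4) > 73.59 MN/m (case 3)
Final answer: 1, 2, 4, 3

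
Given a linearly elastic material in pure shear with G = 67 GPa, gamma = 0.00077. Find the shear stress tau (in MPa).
Model: a linearly elastic material in pure shear, so tau = G·gamma.
Convert to SI units:
  G = 67 GPa = 6.7 × 10¹⁰ Pa
Substitute:
  tau = (6.7 × 10¹⁰) × 0.00077
  tau = 5.159 × 10⁷ Pa
Convert: tau = 5.159 × 10⁷ Pa = 51.59 MPa
Final answer: tau = 51.59 MPa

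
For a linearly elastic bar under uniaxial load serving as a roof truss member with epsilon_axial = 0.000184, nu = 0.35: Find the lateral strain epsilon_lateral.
Model: a linearly elastic bar under uniaxial load, so epsilon_lateral = -nu·epsilon_axial.
Substitute:
  epsilon_lateral = -(0.35 × 0.000184)
  epsilon_lateral = -6.44 × 10⁻⁵
Final answer: epsilon_lateral = -6.44 × 10⁻⁵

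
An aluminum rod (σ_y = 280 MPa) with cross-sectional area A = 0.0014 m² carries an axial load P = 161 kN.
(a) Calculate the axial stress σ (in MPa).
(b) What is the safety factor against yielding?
(a) Axial stress σ = P/A. Convert P = 161 kN = 161000 N.
  σ = 161000 / 0.0014 = 1.15 × 10⁸ Pa = 115 MPa
(b) Safety factor SF = σ_y/σ = 280 / 115 = 2.435
Final answer: (a) σ = 115 MPa, (b) SF = 2.435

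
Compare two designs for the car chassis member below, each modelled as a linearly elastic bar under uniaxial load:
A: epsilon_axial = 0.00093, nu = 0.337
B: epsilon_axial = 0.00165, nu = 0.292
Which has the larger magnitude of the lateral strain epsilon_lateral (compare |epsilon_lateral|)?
Model: a linearly elastic bar under uniaxial load, so epsilon_lateral = -nu·epsilon_axial (SI units).
  A: epsilon_lateral = -(0.337 × 0.00093) = -0.0003134
  B: epsilon_lateral = -(0.292 × 0.00165) = -0.0004818
|epsilon_lateral|: A = 0.0003134, B = 0.0004818, so B is larger in magnitude.
Final answer: B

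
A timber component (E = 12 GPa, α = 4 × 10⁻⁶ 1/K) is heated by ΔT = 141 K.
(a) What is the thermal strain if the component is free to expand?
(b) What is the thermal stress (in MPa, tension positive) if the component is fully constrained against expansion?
(a) Free thermal strain ε_th = α·ΔT = (4 × 10⁻⁶) × 141 = 0.000564
(b) Fully constrained, the expansion is suppressed, so σ = -E·α·ΔT. Convert E = 12 GPa = 1.2 × 10¹⁰ Pa.
  σ = -(1.2 × 10¹⁰) × (4 × 10⁻⁶) × 141 = -6.768 × 10⁶ Pa = -6.768 MPa (compressive)
Final answer: (a) ε_th = 0.000564, (b) σ = -6.768 MPa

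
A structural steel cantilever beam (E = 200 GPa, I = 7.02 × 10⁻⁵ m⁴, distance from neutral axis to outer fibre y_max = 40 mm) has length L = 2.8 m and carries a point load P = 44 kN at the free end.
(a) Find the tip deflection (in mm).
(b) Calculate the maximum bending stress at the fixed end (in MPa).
(a) Tip deflection of a cantilever with an end point load: δ = P·L^3 / (3·E·I). Convert P = 44 kN = 44000 N, E = 200 GPa = 2 × 10¹¹ Pa.
  δ = (44000 × 2.8^3) / (3 × (2 × 10¹¹) × (7.02 × 10⁻⁵)) = 0.02293 m = 22.93 mm
(b) Maximum bending moment at the fixed end: M = P·L = 44000 × 2.8 = 123200 N·m. Convert y_max = 40 mm = 0.04 m.
  σ = M·y_max / I = (123200 × 0.04) / (7.02 × 10⁻⁵) = 7.02 × 10⁷ Pa = 70.2 MPa
Final answer: (a) δ = 22.93 mm, (b) σ = 70.2 MPa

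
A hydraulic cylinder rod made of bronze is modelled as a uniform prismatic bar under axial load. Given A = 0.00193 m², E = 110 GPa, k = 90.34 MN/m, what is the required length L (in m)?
Model: a uniform prismatic bar under axial load, so k = (A·E) / L.
Solve for L: L = (A·E) / k.
Convert to SI units:
  E = 110 GPa = 1.1 × 10¹¹ Pa
  k = 90.34 MN/m = 9.034 × 10⁷ N/m
Substitute:
  L = (0.00193 × (1.1 × 10¹¹)) / (9.034 × 10⁷)
  L = 2.35 m
Final answer: L = 2.35 m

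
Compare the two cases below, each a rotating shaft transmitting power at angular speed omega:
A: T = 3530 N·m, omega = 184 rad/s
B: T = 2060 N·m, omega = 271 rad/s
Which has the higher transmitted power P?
Model: a rotating shaft transmitting power at angular speed omega, so P = T·omega (SI units).
  A: P = 3530 × 184 = 649500 W = 649.5 kW
  B: P = 2060 × 271 = 558300 W = 558.3 kW
649.5 kW > 558.3 kW, so A is larger.
Final answer: A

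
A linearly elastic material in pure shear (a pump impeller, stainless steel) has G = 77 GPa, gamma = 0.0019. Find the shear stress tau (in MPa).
Model: a linearly elastic material in pure shear, so tau = G·gamma.
Convert to SI units:
  G = 77 GPa = 7.7 × 10¹⁰ Pa
Substitute:
  tau = (7.7 × 10¹⁰) × 0.0019
  tau = 1.463 × 10⁸ Pa
Convert: tau = 1.463 × 10⁸ Pa = 146.3 MPa
Final answer: tau = 146.3 MPa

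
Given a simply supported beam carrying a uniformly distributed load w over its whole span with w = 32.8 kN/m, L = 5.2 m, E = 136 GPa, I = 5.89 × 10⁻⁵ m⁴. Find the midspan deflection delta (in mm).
Model: a simply supported beam carrying a uniformly distributed load w over its whole span, so delta = (5·w·L^4) / (384·E·I).
Convert to SI units:
  w = 32.8 kN/m = 32800 N/m
  E = 136 GPa = 1.36 × 10¹¹ Pa
Substitute:
  delta = (5 × 32800 × 5.2^4) / (384 × (1.36 × 10¹¹) × (5.89 × 10⁻⁵))
  delta = 0.03898 m
Convert: delta = 0.03898 m = 38.98 mm
Final answer: delta = 38.98 mm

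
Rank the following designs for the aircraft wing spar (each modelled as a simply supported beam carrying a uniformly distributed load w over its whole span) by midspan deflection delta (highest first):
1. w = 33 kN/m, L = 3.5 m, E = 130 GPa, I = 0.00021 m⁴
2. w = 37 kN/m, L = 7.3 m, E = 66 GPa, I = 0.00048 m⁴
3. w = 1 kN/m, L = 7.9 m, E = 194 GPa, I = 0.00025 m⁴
Model: a simply supported beam carrying a uniformly distributed load w over its whole span, so delta = (5·w·L^4) / (384·E·I) (SI units).
  Case 1: delta = (5 × 33000 × 3.5^4) / (384 × (1.3 × 10¹¹) × 0.00021) = 0.002362 m = 2.362 mm
  Case 2: delta = (5 × 37000 × 7.3^4) / (384 × (6.6 × 10¹⁰) × 0.00048) = 0.04319 m = 43.19 mm
  Case 3: delta = (5 × 1000 × 7.9^4) / (384 × (1.94 × 10¹¹) × 0.00025) = 0.001046 m = 1.046 mm
Ordering: 43.19 mm (case 2) > 2.362 mm (case 1) > 1.046 mm (case 3)
Final answer: 2, 1, 3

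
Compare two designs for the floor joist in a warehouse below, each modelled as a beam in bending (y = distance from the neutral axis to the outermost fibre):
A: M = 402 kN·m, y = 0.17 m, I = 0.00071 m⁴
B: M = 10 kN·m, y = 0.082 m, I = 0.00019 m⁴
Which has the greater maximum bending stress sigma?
Model: a beam in bending (y = distance from the neutral axis to the outermost fibre), so sigma = (M·y) / I (SI units).
  A: sigma = (402000 × 0.17) / 0.00071 = 9.625 × 10⁷ Pa = 96.25 MPa
  B: sigma = (10000 × 0.082) / 0.00019 = 4.316 × 10⁶ Pa = 4.316 MPa
96.25 MPa > 4.316 MPa, so A is larger.
Final answer: A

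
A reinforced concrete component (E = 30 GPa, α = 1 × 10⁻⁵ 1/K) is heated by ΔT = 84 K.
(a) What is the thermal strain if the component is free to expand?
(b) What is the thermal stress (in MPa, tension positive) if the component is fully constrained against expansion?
(a) Free thermal strain ε_th = α·ΔT = (1 × 10⁻⁵) × 84 = 0.00084
(b) Fully constrained, the expansion is suppressed, so σ = -E·α·ΔT. Convert E = 30 GPa = 3 × 10¹⁰ Pa.
  σ = -(3 × 10¹⁰) × (1 × 10⁻⁵) × 84 = -2.52 × 10⁷ Pa = -25.2 MPa (compressive)
Final answer: (a) ε_th = 0.00084, (b) σ = -25.2 MPa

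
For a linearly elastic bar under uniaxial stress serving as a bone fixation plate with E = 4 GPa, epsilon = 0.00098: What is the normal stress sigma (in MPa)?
Model: a linearly elastic bar under uniaxial stress, so sigma = E·epsilon.
Convert to SI units:
  E = 4 GPa = 4 × 10⁹ Pa
Substitute:
  sigma = (4 × 10⁹) × 0.00098
  sigma = 3.92 × 10⁶ Pa
Convert: sigma = 3.92 × 10⁶ Pa = 3.92 MPa
Final answer: sigma = 3.92 MPa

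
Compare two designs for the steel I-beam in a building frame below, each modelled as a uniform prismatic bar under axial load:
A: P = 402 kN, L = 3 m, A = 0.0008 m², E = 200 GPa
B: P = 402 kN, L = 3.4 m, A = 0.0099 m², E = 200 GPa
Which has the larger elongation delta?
Model: a uniform prismatic bar under axial load, so delta = (P·L) / (A·E) (SI units).
  A: delta = (402000 × 3) / (0.0008 × (2 × 10¹¹)) = 0.007537 m = 7.537 mm
  B: delta = (402000 × 3.4) / (0.0099 × (2 × 10¹¹)) = 0.0006903 m = 0.6903 mm
7.537 mm > 0.6903 mm, so A is larger.
Final answer: A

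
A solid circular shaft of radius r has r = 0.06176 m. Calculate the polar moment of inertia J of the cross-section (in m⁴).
Model: a solid circular shaft of radius r, so J = (π·r^4) / 2.
Substitute:
  J = (π × 0.06176^4) / 2
  J = 2.285 × 10⁻⁵ m⁴
Final answer: J = 2.285 × 10⁻⁵ m⁴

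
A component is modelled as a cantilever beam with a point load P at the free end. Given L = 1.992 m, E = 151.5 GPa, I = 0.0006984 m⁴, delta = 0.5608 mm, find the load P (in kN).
Model: a cantilever beam with a point load P at the free end, so delta = (P·L^3) / (3·E·I).
Solve for P: P = (3·delta·E·I) / L^3.
Convert to SI units:
  E = 151.5 GPa = 1.515 × 10¹¹ Pa
  delta = 0.5608 mm = 0.0005608 m
Substitute:
  P = (3 × 0.0005608 × (1.515 × 10¹¹) × 0.0006984) / 1.992^3
  P = 22520 N
Convert: P = 22520 N = 22.52 kN
Final answer: P = 22.52 kN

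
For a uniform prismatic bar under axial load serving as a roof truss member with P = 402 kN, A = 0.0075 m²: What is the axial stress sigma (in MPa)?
Model: a uniform prismatic bar under axial load, so sigma = P / A.
Convert to SI units:
  P = 402 kN = 402000 N
Substitute:
  sigma = 402000 / 0.0075
  sigma = 5.36 × 10⁷ Pa
Convert: sigma = 5.36 × 10⁷ Pa = 53.6 MPa
Final answer: sigma = 53.6 MPa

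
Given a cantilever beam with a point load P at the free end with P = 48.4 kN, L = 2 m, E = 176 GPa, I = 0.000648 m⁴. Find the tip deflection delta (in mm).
Model: a cantilever beam with a point load P at the free end, so delta = (P·L^3) / (3·E·I).
Convert to SI units:
  P = 48.4 kN = 48400 N
  E = 176 GPa = 1.76 × 10¹¹ Pa
Substitute:
  delta = (48400 × 2^3) / (3 × (1.76 × 10¹¹) × 0.000648)
  delta = 0.001132 m
Convert: delta = 0.001132 m = 1.132 mm
Final answer: delta = 1.132 mm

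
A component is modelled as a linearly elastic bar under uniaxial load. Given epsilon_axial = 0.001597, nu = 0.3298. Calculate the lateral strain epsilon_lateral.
Model: a linearly elastic bar under uniaxial load, so epsilon_lateral = -nu·epsilon_axial.
Substitute:
  epsilon_lateral = -(0.3298 × 0.001597)
  epsilon_lateral = -0.0005267
Final answer: epsilon_lateral = -0.0005267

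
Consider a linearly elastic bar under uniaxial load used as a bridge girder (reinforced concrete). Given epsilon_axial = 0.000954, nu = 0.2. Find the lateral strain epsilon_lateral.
Model: a linearly elastic bar under uniaxial load, so epsilon_lateral = -nu·epsilon_axial.
Substitute:
  epsilon_lateral = -(0.2 × 0.000954)
  epsilon_lateral = -0.0001908
Final answer: epsilon_lateral = -0.0001908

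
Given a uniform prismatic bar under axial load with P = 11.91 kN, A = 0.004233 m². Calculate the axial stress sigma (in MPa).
Model: a uniform prismatic bar under axial load, so sigma = P / A.
Convert to SI units:
  P = 11.91 kN = 11910 N
Substitute:
  sigma = 11910 / 0.004233
  sigma = 2.814 × 10⁶ Pa
Convert: sigma = 2.814 × 10⁶ Pa = 2.814 MPa
Final answer: sigma = 2.814 MPa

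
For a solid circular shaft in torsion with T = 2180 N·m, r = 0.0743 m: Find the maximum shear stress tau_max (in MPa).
Model: a solid circular shaft in torsion, so tau_max = (2·T) / (π·r^3).
Substitute:
  tau_max = (2 × 2180) / (π × 0.0743^3)
  tau_max = 3.384 × 10⁶ Pa
Convert: tau_max = 3.384 × 10⁶ Pa = 3.384 MPa
Final answer: tau_max = 3.384 MPa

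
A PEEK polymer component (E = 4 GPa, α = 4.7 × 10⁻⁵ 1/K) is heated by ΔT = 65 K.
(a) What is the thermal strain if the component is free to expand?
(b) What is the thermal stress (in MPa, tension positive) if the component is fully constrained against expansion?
(a) Free thermal strain ε_th = α·ΔT = (4.7 × 10⁻⁵) × 65 = 0.003055
(b) Fully constrained, the expansion is suppressed, so σ = -E·α·ΔT. Convert E = 4 GPa = 4 × 10⁹ Pa.
  σ = -(4 × 10⁹) × (4.7 × 10⁻⁵) × 65 = -1.222 × 10⁷ Pa = -12.22 MPa (compressive)
Final answer: (a) ε_th = 0.003055, (b) σ = -12.22 MPa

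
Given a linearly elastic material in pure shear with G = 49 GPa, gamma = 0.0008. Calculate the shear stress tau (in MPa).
Model: a linearly elastic material in pure shear, so tau = G·gamma.
Convert to SI units:
  G = 49 GPa = 4.9 × 10¹⁰ Pa
Substitute:
  tau = (4.9 × 10¹⁰) × 0.0008
  tau = 3.92 × 10⁷ Pa
Convert: tau = 3.92 × 10⁷ Pa = 39.2 MPa
Final answer: tau = 39.2 MPa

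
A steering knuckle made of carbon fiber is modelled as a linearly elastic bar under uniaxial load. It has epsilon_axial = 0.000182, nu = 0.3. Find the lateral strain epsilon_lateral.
Model: a linearly elastic bar under uniaxial load, so epsilon_lateral = -nu·epsilon_axial.
Substitute:
  epsilon_lateral = -(0.3 × 0.000182)
  epsilon_lateral = -5.46 × 10⁻⁵
Final answer: epsilon_lateral = -5.46 × 10⁻⁵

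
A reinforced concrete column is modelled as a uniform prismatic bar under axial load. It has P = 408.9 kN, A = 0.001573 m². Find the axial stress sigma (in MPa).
Model: a uniform prismatic bar under axial load, so sigma = P / A.
Convert to SI units:
  P = 408.9 kN = 408900 N
Substitute:
  sigma = 408900 / 0.001573
  sigma = 2.599 × 10⁸ Pa
Convert: sigma = 2.599 × 10⁸ Pa = 259.9 MPa
Final answer: sigma = 259.9 MPa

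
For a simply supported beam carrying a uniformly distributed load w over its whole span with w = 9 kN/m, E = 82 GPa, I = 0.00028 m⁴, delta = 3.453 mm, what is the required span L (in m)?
Model: a simply supported beam carrying a uniformly distributed load w over its whole span, so delta = (5·w·L^4) / (384·E·I).
Solve for L: L = ((384·delta·E·I) / (5·w))^(1/4).
Convert to SI units:
  w = 9 kN/m = 9000 N/m
  E = 82 GPa = 8.2 × 10¹⁰ Pa
  delta = 3.453 mm = 0.003453 m
Substitute:
  L = ((384 × 0.003453 × (8.2 × 10¹⁰) × 0.00028) / (5 × 9000))^(1/4)
  L = 5.1 m
Final answer: L = 5.1 m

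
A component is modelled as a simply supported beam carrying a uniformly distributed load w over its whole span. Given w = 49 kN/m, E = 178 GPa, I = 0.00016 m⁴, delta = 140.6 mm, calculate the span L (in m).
Model: a simply supported beam carrying a uniformly distributed load w over its whole span, so delta = (5·w·L^4) / (384·E·I).
Solve for L: L = ((384·delta·E·I) / (5·w))^(1/4).
Convert to SI units:
  w = 49 kN/m = 49000 N/m
  E = 178 GPa = 1.78 × 10¹¹ Pa
  delta = 140.6 mm = 0.1406 m
Substitute:
  L = ((384 × 0.1406 × (1.78 × 10¹¹) × 0.00016) / (5 × 49000))^(1/4)
  L = 8.901 m
Final answer: L = 8.901 m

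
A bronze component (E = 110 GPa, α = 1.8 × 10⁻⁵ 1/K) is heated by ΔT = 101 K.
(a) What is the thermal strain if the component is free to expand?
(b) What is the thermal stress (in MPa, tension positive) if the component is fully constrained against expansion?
(a) Free thermal strain ε_th = α·ΔT = (1.8 × 10⁻⁵) × 101 = 0.001818
(b) Fully constrained, the expansion is suppressed, so σ = -E·α·ΔT. Convert E = 110 GPa = 1.1 × 10¹¹ Pa.
  σ = -(1.1 × 10¹¹) × (1.8 × 10⁻⁵) × 101 = -2 × 10⁸ Pa = -200 MPa (compressive)
Final answer: (a) ε_th = 0.001818, (b) σ = -200 MPa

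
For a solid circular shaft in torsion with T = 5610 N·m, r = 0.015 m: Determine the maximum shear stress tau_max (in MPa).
Model: a solid circular shaft in torsion, so tau_max = (2·T) / (π·r^3).
Substitute:
  tau_max = (2 × 5610) / (π × 0.015^3)
  tau_max = 1.058 × 10⁹ Pa
Convert: tau_max = 1.058 × 10⁹ Pa = 1058 MPa
Final answer: tau_max = 1058 MPa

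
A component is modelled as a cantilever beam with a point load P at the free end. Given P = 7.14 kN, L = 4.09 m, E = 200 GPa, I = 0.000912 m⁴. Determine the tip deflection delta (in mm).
Model: a cantilever beam with a point load P at the free end, so delta = (P·L^3) / (3·E·I).
Convert to SI units:
  P = 7.14 kN = 7140 N
  E = 200 GPa = 2 × 10¹¹ Pa
Substitute:
  delta = (7140 × 4.09^3) / (3 × (2 × 10¹¹) × 0.000912)
  delta = 0.0008927 m
Convert: delta = 0.0008927 m = 0.8927 mm
Final answer: delta = 0.8927 mm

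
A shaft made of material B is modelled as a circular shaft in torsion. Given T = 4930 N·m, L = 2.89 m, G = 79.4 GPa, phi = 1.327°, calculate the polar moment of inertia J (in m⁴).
Model: a circular shaft in torsion, so phi = (T·L) / (G·J).
Solve for J: J = (T·L) / (phi·G).
Convert to SI units:
  G = 79.4 GPa = 7.94 × 10¹⁰ Pa
  phi = 1.327° = 0.02316 rad
Substitute:
  J = (4930 × 2.89) / (0.02316 × (7.94 × 10¹⁰))
  J = 7.748 × 10⁻⁶ m⁴
Final answer: J = 7.748 × 10⁻⁶ m⁴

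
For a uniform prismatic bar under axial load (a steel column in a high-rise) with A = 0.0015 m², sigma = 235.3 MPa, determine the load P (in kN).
Model: a uniform prismatic bar under axial load, so sigma = P / A.
Solve for P: P = sigma·A.
Convert to SI units:
  sigma = 235.3 MPa = 2.353 × 10⁸ Pa
Substitute:
  P = (2.353 × 10⁸) × 0.0015
  P = 353000 N
Convert: P = 353000 N = 353 kN
Final answer: P = 353 kN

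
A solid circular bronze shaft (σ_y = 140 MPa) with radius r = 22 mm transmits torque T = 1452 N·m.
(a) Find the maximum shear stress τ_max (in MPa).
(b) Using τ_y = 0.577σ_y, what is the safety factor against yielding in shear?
(a) For a solid circular shaft, τ_max = T·r/J with J = π·r^4/2, i.e. τ_max = 2·T / (π·r^3). Convert r = 22 mm = 0.022 m.
  τ_max = (2 × 1452) / (π × 0.022^3) = 8.681 × 10⁷ Pa = 86.81 MPa
(b) τ_y = 0.577 × 140 = 80.78 MPa
  SF = τ_y/τ_max = 80.78 / 86.81 = 0.9305
Final answer: (a) τ_max = 86.81 MPa, (b) SF = 0.9305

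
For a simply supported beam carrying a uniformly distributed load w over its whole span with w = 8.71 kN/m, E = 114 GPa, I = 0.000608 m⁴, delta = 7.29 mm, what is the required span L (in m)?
Model: a simply supported beam carrying a uniformly distributed load w over its whole span, so delta = (5·w·L^4) / (384·E·I).
Solve for L: L = ((384·delta·E·I) / (5·w))^(1/4).
Convert to SI units:
  w = 8.71 kN/m = 8710 N/m
  E = 114 GPa = 1.14 × 10¹¹ Pa
  delta = 7.29 mm = 0.00729 m
Substitute:
  L = ((384 × 0.00729 × (1.14 × 10¹¹) × 0.000608) / (5 × 8710))^(1/4)
  L = 8.17 m
Final answer: L = 8.17 m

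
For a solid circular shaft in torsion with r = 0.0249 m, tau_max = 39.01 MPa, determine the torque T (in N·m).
Model: a solid circular shaft in torsion, so tau_max = (2·T) / (π·r^3).
Solve for T: T = (π·tau_max·r^3) / 2.
Convert to SI units:
  tau_max = 39.01 MPa = 3.901 × 10⁷ Pa
Substitute:
  T = (π × (3.901 × 10⁷) × 0.0249^3) / 2
  T = 946 N·m
Final answer: T = 946 N·m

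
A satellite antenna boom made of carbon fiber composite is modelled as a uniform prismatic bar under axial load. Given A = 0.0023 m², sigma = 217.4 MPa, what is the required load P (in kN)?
Model: a uniform prismatic bar under axial load, so sigma = P / A.
Solve for P: P = sigma·A.
Convert to SI units:
  sigma = 217.4 MPa = 2.174 × 10⁸ Pa
Substitute:
  P = (2.174 × 10⁸) × 0.0023
  P = 500000 N
Convert: P = 500000 N = 500 kN
Final answer: P = 500 kN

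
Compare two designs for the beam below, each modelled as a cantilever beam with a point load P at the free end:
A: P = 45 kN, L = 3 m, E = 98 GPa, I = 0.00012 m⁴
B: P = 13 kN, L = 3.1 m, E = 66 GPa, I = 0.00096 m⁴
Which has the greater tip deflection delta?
Model: a cantilever beam with a point load P at the free end, so delta = (P·L^3) / (3·E·I) (SI units).
  A: delta = (45000 × 3^3) / (3 × (9.8 × 10¹⁰) × 0.00012) = 0.03444 m = 34.44 mm
  B: delta = (13000 × 3.1^3) / (3 × (6.6 × 10¹⁰) × 0.00096) = 0.002037 m = 2.037 mm
34.44 mm > 2.037 mm, so A is larger.
Final answer: A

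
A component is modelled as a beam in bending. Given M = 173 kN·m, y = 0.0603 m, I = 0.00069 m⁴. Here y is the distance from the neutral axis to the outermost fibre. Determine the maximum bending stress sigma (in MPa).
Model: a beam in bending, so sigma = (M·y) / I.
Convert to SI units:
  M = 173 kN·m = 173000 N·m
Substitute:
  sigma = (173000 × 0.0603) / 0.00069
  sigma = 1.512 × 10⁷ Pa
Convert: sigma = 1.512 × 10⁷ Pa = 15.12 MPa
Final answer: sigma = 15.12 MPa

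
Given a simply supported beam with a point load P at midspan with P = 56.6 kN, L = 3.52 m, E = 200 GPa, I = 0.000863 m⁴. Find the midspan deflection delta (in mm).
Model: a simply supported beam with a point load P at midspan, so delta = (P·L^3) / (48·E·I).
Convert to SI units:
  P = 56.6 kN = 56600 N
  E = 200 GPa = 2 × 10¹¹ Pa
Substitute:
  delta = (56600 × 3.52^3) / (48 × (2 × 10¹¹) × 0.000863)
  delta = 0.000298 m
Convert: delta = 0.000298 m = 0.298 mm
Final answer: delta = 0.298 mm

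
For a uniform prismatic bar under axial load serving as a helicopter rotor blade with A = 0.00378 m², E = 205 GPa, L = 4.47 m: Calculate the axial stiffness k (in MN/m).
Model: a uniform prismatic bar under axial load, so k = (A·E) / L.
Convert to SI units:
  E = 205 GPa = 2.05 × 10¹¹ Pa
Substitute:
  k = (0.00378 × (2.05 × 10¹¹)) / 4.47
  k = 1.734 × 10⁸ N/m
Convert: k = 1.734 × 10⁸ N/m = 173.4 MN/m
Final answer: k = 173.4 MN/m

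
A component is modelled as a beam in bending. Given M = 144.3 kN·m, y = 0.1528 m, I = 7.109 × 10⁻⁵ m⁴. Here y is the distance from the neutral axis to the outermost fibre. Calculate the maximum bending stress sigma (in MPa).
Model: a beam in bending, so sigma = (M·y) / I.
Convert to SI units:
  M = 144.3 kN·m = 144300 N·m
Substitute:
  sigma = (144300 × 0.1528) / (7.109 × 10⁻⁵)
  sigma = 3.102 × 10⁸ Pa
Convert: sigma = 3.102 × 10⁸ Pa = 310.2 MPa
Final answer: sigma = 310.2 MPa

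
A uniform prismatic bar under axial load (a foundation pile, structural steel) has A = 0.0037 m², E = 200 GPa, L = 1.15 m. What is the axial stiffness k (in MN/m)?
Model: a uniform prismatic bar under axial load, so k = (A·E) / L.
Convert to SI units:
  E = 200 GPa = 2 × 10¹¹ Pa
Substitute:
  k = (0.0037 × (2 × 10¹¹)) / 1.15
  k = 6.435 × 10⁸ N/m
Convert: k = 6.435 × 10⁸ N/m = 643.5 MN/m
Final answer: k = 643.5 MN/m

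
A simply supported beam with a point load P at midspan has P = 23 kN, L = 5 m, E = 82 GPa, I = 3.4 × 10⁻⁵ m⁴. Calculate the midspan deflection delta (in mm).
Model: a simply supported beam with a point load P at midspan, so delta = (P·L^3) / (48·E·I).
Convert to SI units:
  P = 23 kN = 23000 N
  E = 82 GPa = 8.2 × 10¹⁰ Pa
Substitute:
  delta = (23000 × 5^3) / (48 × (8.2 × 10¹⁰) × (3.4 × 10⁻⁵))
  delta = 0.02148 m
Convert: delta = 0.02148 m = 21.48 mm
Final answer: delta = 21.48 mm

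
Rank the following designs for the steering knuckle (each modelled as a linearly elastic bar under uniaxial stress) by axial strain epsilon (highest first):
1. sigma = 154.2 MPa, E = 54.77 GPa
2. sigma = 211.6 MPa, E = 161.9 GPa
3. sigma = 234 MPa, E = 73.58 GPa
Model: a linearly elastic bar under uniaxial stress, so epsilon = sigma / E (SI units).
  Case 1: epsilon = (1.542 × 10⁸) / (5.477 × 10¹⁰) = 0.002815
  Case 2: epsilon = (2.116 × 10⁸) / (1.619 × 10¹¹) = 0.001307
  Case 3: epsilon = (2.34 × 10⁸) / (7.358 × 10¹⁰) = 0.00318
Ordering: 0.00318 (case 3) > 0.002815 (case 1) > 0.001307 (case 2)
Final answer: 3, 1, 2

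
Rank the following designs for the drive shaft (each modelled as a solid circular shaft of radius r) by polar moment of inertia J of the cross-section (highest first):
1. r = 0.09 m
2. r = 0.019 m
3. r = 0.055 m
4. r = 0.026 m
Model: a solid circular shaft of radius r, so J = (π·r^4) / 2 (SI units).
  Case 1: J = (π × 0.09^4) / 2 = 0.0001031 m⁴
  Case 2: J = (π × 0.019^4) / 2 = 2.047 × 10⁻⁷ m⁴
  Case 3: J = (π × 0.055^4) / 2 = 1.437 × 10⁻⁵ m⁴
  Case 4: J = (π × 0.026^4) / 2 = 7.178 × 10⁻⁷ m⁴
Ordering: 0.0001031 m⁴ (case 1) > 1.437 × 10⁻⁵ m⁴ (case 3) > 7.178 × 10⁻⁷ m⁴ (case 4) > 2.047 × 10⁻⁷ m⁴ (case 2)
Final answer: 1, 3, 4, 2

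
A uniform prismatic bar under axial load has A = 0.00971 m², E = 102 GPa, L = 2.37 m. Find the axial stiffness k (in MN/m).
Model: a uniform prismatic bar under axial load, so k = (A·E) / L.
Convert to SI units:
  E = 102 GPa = 1.02 × 10¹¹ Pa
Substitute:
  k = (0.00971 × (1.02 × 10¹¹)) / 2.37
  k = 4.179 × 10⁸ N/m
Convert: k = 4.179 × 10⁸ N/m = 417.9 MN/m
Final answer: k = 417.9 MN/m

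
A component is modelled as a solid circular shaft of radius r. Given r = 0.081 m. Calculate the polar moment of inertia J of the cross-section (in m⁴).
Model: a solid circular shaft of radius r, so J = (π·r^4) / 2.
Substitute:
  J = (π × 0.081^4) / 2
  J = 6.762 × 10⁻⁵ m⁴
Final answer: J = 6.762 × 10⁻⁵ m⁴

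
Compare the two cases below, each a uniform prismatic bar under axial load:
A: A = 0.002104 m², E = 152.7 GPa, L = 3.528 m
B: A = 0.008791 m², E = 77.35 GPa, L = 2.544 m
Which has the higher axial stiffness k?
Model: a uniform prismatic bar under axial load, so k = (A·E) / L (SI units).
  A: k = (0.002104 × (1.527 × 10¹¹)) / 3.528 = 9.107 × 10⁷ N/m = 91.07 MN/m
  B: k = (0.008791 × (7.735 × 10¹⁰)) / 2.544 = 2.673 × 10⁸ N/m = 267.3 MN/m
267.3 MN/m > 91.07 MN/m, so B is larger.
Final answer: B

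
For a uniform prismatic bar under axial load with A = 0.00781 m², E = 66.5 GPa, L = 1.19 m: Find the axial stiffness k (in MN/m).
Model: a uniform prismatic bar under axial load, so k = (A·E) / L.
Convert to SI units:
  E = 66.5 GPa = 6.65 × 10¹⁰ Pa
Substitute:
  k = (0.00781 × (6.65 × 10¹⁰)) / 1.19
  k = 4.364 × 10⁸ N/m
Convert: k = 4.364 × 10⁸ N/m = 436.4 MN/m
Final answer: k = 436.4 MN/m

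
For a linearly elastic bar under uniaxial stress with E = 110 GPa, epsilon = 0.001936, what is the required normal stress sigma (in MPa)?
Model: a linearly elastic bar under uniaxial stress, so epsilon = sigma / E.
Solve for sigma: sigma = epsilon·E.
Convert to SI units:
  E = 110 GPa = 1.1 × 10¹¹ Pa
Substitute:
  sigma = 0.001936 × (1.1 × 10¹¹)
  sigma = 2.13 × 10⁸ Pa
Convert: sigma = 2.13 × 10⁸ Pa = 213 MPa
Final answer: sigma = 213 MPa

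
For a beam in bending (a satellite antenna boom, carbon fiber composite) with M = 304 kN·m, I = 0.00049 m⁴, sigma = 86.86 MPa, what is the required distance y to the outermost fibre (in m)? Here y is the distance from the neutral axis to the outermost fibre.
Model: a beam in bending, so sigma = (M·y) / I.
Solve for y: y = (sigma·I) / M.
Convert to SI units:
  M = 304 kN·m = 304000 N·m
  sigma = 86.86 MPa = 8.686 × 10⁷ Pa
Substitute:
  y = ((8.686 × 10⁷) × 0.00049) / 304000
  y = 0.14 m
Final answer: y = 0.14 m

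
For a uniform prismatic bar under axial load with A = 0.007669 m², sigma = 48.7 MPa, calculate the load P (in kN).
Model: a uniform prismatic bar under axial load, so sigma = P / A.
Solve for P: P = sigma·A.
Convert to SI units:
  sigma = 48.7 MPa = 4.87 × 10⁷ Pa
Substitute:
  P = (4.87 × 10⁷) × 0.007669
  P = 373500 N
Convert: P = 373500 N = 373.5 kN
Final answer: P = 373.5 kN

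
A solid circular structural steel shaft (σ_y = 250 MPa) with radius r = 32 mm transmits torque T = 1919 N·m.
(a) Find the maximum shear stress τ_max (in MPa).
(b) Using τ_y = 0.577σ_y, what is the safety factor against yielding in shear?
(a) For a solid circular shaft, τ_max = T·r/J with J = π·r^4/2, i.e. τ_max = 2·T / (π·r^3). Convert r = 32 mm = 0.032 m.
  τ_max = (2 × 1919) / (π × 0.032^3) = 3.728 × 10⁷ Pa = 37.28 MPa
(b) τ_y = 0.577 × 250 = 144.25 MPa
  SF = τ_y/τ_max = 144.25 / 37.28 = 3.869
Final answer: (a) τ_max = 37.28 MPa, (b) SF = 3.869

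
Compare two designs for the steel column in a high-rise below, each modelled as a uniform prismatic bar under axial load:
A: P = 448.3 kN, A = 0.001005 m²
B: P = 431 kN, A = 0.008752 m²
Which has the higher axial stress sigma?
Model: a uniform prismatic bar under axial load, so sigma = P / A (SI units).
  A: sigma = 448300 / 0.001005 = 4.461 × 10⁸ Pa = 446.1 MPa
  B: sigma = 431000 / 0.008752 = 4.925 × 10⁷ Pa = 49.25 MPa
446.1 MPa > 49.25 MPa, so A is larger.
Final answer: A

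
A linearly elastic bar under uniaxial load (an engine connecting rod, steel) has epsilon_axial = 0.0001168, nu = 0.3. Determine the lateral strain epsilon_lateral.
Model: a linearly elastic bar under uniaxial load, so epsilon_lateral = -nu·epsilon_axial.
Substitute:
  epsilon_lateral = -(0.3 × 0.0001168)
  epsilon_lateral = -3.504 × 10⁻⁵
Final answer: epsilon_lateral = -3.504 × 10⁻⁵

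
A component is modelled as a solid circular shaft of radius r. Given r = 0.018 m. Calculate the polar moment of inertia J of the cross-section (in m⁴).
Model: a solid circular shaft of radius r, so J = (π·r^4) / 2.
Substitute:
  J = (π × 0.018^4) / 2
  J = 1.649 × 10⁻⁷ m⁴
Final answer: J = 1.649 × 10⁻⁷ m⁴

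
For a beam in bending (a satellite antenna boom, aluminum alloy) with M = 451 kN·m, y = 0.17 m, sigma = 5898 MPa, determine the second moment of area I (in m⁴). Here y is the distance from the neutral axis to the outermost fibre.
Model: a beam in bending, so sigma = (M·y) / I.
Solve for I: I = (M·y) / sigma.
Convert to SI units:
  M = 451 kN·m = 451000 N·m
  sigma = 5898 MPa = 5.898 × 10⁹ Pa
Substitute:
  I = (451000 × 0.17) / (5.898 × 10⁹)
  I = 1.3 × 10⁻⁵ m⁴
Final answer: I = 1.3 × 10⁻⁵ m⁴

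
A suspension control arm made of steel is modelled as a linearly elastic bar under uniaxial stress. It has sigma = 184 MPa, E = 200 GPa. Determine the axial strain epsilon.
Model: a linearly elastic bar under uniaxial stress, so epsilon = sigma / E.
Convert to SI units:
  sigma = 184 MPa = 1.84 × 10⁸ Pa
  E = 200 GPa = 2 × 10¹¹ Pa
Substitute:
  epsilon = (1.84 × 10⁸) / (2 × 10¹¹)
  epsilon = 0.00092
Final answer: epsilon = 0.00092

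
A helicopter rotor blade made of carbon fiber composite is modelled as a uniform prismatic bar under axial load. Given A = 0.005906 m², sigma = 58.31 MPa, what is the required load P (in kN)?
Model: a uniform prismatic bar under axial load, so sigma = P / A.
Solve for P: P = sigma·A.
Convert to SI units:
  sigma = 58.31 MPa = 5.831 × 10⁷ Pa
Substitute:
  P = (5.831 × 10⁷) × 0.005906
  P = 344400 N
Convert: P = 344400 N = 344.4 kN
Final answer: P = 344.4 kN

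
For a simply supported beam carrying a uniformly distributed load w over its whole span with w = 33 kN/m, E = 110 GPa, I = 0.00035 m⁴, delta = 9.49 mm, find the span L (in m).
Model: a simply supported beam carrying a uniformly distributed load w over its whole span, so delta = (5·w·L^4) / (384·E·I).
Solve for L: L = ((384·delta·E·I) / (5·w))^(1/4).
Convert to SI units:
  w = 33 kN/m = 33000 N/m
  E = 110 GPa = 1.1 × 10¹¹ Pa
  delta = 9.49 mm = 0.00949 m
Substitute:
  L = ((384 × 0.00949 × (1.1 × 10¹¹) × 0.00035) / (5 × 33000))^(1/4)
  L = 5.4 m
Final answer: L = 5.4 m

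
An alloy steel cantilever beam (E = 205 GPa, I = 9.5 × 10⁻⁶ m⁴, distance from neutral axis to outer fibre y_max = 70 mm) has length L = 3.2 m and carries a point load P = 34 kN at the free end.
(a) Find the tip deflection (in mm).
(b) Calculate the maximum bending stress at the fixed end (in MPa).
(a) Tip deflection of a cantilever with an end point load: δ = P·L^3 / (3·E·I). Convert P = 34 kN = 34000 N, E = 205 GPa = 2.05 × 10¹¹ Pa.
  δ = (34000 × 3.2^3) / (3 × (2.05 × 10¹¹) × (9.5 × 10⁻⁶)) = 0.1907 m = 190.7 mm
(b) Maximum bending moment at the fixed end: M = P·L = 34000 × 3.2 = 108800 N·m. Convert y_max = 70 mm = 0.07 m.
  σ = M·y_max / I = (108800 × 0.07) / (9.5 × 10⁻⁶) = 8.017 × 10⁸ Pa = 801.7 MPa
Final answer: (a) δ = 190.7 mm, (b) σ = 801.7 MPa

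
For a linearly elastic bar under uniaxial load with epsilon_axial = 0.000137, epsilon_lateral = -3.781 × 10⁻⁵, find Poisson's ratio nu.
Model: a linearly elastic bar under uniaxial load, so epsilon_lateral = -nu·epsilon_axial.
Solve for nu: nu = -epsilon_lateral / epsilon_axial.
Substitute:
  nu = -(-3.781 × 10⁻⁵) / 0.000137
  nu = 0.276
Final answer: nu = 0.276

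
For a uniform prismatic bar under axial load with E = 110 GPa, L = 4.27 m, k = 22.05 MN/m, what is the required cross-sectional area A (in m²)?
Model: a uniform prismatic bar under axial load, so k = (A·E) / L.
Solve for A: A = (k·L) / E.
Convert to SI units:
  E = 110 GPa = 1.1 × 10¹¹ Pa
  k = 22.05 MN/m = 2.205 × 10⁷ N/m
Substitute:
  A = ((2.205 × 10⁷) × 4.27) / (1.1 × 10¹¹)
  A = 0.0008559 m²
Final answer: A = 0.0008559 m²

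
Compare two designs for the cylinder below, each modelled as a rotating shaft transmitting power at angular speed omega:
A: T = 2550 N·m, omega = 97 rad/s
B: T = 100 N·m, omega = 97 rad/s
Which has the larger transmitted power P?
Model: a rotating shaft transmitting power at angular speed omega, so P = T·omega (SI units).
  A: P = 2550 × 97 = 247400 W = 247.4 kW
  B: P = 100 × 97 = 9700 W = 9.7 kW
247.4 kW > 9.7 kW, so A is larger.
Final answer: A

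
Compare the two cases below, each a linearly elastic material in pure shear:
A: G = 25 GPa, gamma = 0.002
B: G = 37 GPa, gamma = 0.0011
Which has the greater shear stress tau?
Model: a linearly elastic material in pure shear, so tau = G·gamma (SI units).
  A: tau = (2.5 × 10¹⁰) × 0.002 = 5 × 10⁷ Pa = 50 MPa
  B: tau = (3.7 × 10¹⁰) × 0.0011 = 4.07 × 10⁷ Pa = 40.7 MPa
50 MPa > 40.7 MPa, so A is larger.
Final answer: A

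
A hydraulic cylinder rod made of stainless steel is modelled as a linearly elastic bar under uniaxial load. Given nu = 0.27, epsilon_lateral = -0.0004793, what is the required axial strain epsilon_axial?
Model: a linearly elastic bar under uniaxial load, so epsilon_lateral = -nu·epsilon_axial.
Solve for epsilon_axial: epsilon_axial = -epsilon_lateral / nu.
Substitute:
  epsilon_axial = -(-0.0004793) / 0.27
  epsilon_axial = 0.001775
Final answer: epsilon_axial = 0.001775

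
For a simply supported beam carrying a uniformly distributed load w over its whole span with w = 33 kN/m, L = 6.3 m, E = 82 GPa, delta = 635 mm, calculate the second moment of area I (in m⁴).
Model: a simply supported beam carrying a uniformly distributed load w over its whole span, so delta = (5·w·L^4) / (384·E·I).
Solve for I: I = (5·w·L^4) / (384·delta·E).
Convert to SI units:
  w = 33 kN/m = 33000 N/m
  E = 82 GPa = 8.2 × 10¹⁰ Pa
  delta = 635 mm = 0.635 m
Substitute:
  I = (5 × 33000 × 6.3^4) / (384 × 0.635 × (8.2 × 10¹⁰))
  I = 1.3 × 10⁻⁵ m⁴
Final answer: I = 1.3 × 10⁻⁵ m⁴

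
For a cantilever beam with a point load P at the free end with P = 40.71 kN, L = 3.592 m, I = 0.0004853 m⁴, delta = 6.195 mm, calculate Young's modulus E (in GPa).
Model: a cantilever beam with a point load P at the free end, so delta = (P·L^3) / (3·E·I).
Solve for E: E = (P·L^3) / (3·delta·I).
Convert to SI units:
  P = 40.71 kN = 40710 N
  delta = 6.195 mm = 0.006195 m
Substitute:
  E = (40710 × 3.592^3) / (3 × 0.006195 × 0.0004853)
  E = 2.092 × 10¹¹ Pa
Convert: E = 2.092 × 10¹¹ Pa = 209.2 GPa
Final answer: E = 209.2 GPa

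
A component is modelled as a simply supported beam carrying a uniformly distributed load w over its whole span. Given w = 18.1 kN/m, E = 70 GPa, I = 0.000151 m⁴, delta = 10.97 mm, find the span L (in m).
Model: a simply supported beam carrying a uniformly distributed load w over its whole span, so delta = (5·w·L^4) / (384·E·I).
Solve for L: L = ((384·delta·E·I) / (5·w))^(1/4).
Convert to SI units:
  w = 18.1 kN/m = 18100 N/m
  E = 70 GPa = 7 × 10¹⁰ Pa
  delta = 10.97 mm = 0.01097 m
Substitute:
  L = ((384 × 0.01097 × (7 × 10¹⁰) × 0.000151) / (5 × 18100))^(1/4)
  L = 4.71 m
Final answer: L = 4.71 m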